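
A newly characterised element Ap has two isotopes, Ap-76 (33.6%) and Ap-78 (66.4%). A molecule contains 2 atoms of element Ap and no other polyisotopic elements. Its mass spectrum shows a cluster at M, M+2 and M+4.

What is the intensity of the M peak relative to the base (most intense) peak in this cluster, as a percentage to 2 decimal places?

Term probabilities: M 0.1129, M+2 0.4462, M+4 0.4409. Base peak = M+2.
P(M+2) = C(2,1) × 0.336^1 × 0.664^1 = 2 × 0.3360 × 0.6640 = 0.446208 (base)
P(M) = C(2,0) × 0.336^2 × 0.664^0 = 1 × 0.112896 × 1.0000 = 0.112896
Relative intensity = 0.112896 / 0.446208 × 100 = 25.30

25.30%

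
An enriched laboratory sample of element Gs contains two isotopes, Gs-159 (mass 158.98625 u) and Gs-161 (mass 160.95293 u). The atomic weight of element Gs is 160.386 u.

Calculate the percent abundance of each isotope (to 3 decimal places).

Gs-159: 28.827%, Gs-161: 71.173%

With x = fraction of Gs-159 (so Gs-161 is 1 − x):
158.98625·x + 160.95293·(1 − x) = 160.386
(158.98625 − 160.95293)·x = 160.386 − 160.95293
x = -0.56693 / -1.96668 = 0.28827 → 28.827% Gs-159, 71.173% Gs-161.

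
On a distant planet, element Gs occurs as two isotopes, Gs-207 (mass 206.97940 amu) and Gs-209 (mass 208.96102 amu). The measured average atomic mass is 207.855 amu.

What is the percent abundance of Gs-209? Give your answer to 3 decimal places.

Let x be the fractional abundance of Gs-207; then Gs-209 has abundance 1 − x.
206.97940·x + 208.96102·(1 − x) = 207.855
(206.97940 − 208.96102)·x = 207.855 − 208.96102
x = -1.10602 / -1.98162 = 0.55814 → 55.814% Gs-207, 44.186% Gs-209.

44.186%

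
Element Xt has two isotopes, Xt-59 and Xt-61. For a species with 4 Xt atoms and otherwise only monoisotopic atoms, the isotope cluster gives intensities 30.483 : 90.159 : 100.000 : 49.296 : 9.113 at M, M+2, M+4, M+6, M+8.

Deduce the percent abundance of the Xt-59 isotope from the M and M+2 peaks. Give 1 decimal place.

57.5%

If p is the fraction of Xt that is Xt-59, then I(M+2)/I(M) = [C(4,1)·p^3·(1−p)] / p^4 = 4·(1−p)/p = 90.159/30.483 = 2.9577
(1−p)/p = 2.9577/4 = 0.7394  ⇒  p = 1/(1 + 0.7394) = 0.5749
Xt-59: 57.5%, Xt-61: 42.5%.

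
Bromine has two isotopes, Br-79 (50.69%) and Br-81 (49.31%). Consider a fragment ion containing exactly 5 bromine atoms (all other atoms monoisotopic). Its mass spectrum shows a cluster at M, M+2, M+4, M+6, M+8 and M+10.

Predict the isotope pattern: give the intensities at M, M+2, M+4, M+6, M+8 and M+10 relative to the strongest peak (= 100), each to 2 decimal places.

10.57 : 51.40 : 100.00 : 97.28 : 47.31 : 9.21

The 5 Br atoms are independent, so intensities follow the terms of (0.5069 + 0.4931)^5.
P(M) = 0.5069^5 = 0.033467
P(M+2) = 5 × 0.5069^4 × 0.4931^1 = 0.162777
P(M+4) = 10 × 0.5069^3 × 0.4931^2 = 0.316692
P(M+6) = 10 × 0.5069^2 × 0.4931^3 = 0.308070
P(M+8) = 5 × 0.5069^1 × 0.4931^4 = 0.149842
P(M+10) = 0.4931^5 = 0.029152
The M+4 peak is largest (0.316692); scaling to 100 gives 10.57 : 51.40 : 100.00 : 97.28 : 47.31 : 9.21.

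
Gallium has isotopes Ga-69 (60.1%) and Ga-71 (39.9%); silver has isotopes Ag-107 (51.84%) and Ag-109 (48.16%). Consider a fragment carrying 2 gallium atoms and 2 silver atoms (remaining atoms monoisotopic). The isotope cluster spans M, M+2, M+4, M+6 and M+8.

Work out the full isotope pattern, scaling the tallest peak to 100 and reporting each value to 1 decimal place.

26.5 : 84.5 : 100.0 : 52.1 : 10.1

Gallium pattern (n=2): 0.361201 : 0.479598 : 0.159201
Silver pattern (n=2): 0.26873856 : 0.49932288 : 0.23193856
Convolve the two distributions (both contribute in 2-u steps):
  M: 0.361201×0.26873856 = 0.097069
  M+2: 0.361201×0.49932288 + 0.479598×0.26873856 = 0.309242
  M+4: 0.361201×0.23193856 + 0.479598×0.49932288 + 0.159201×0.26873856 = 0.366034
  M+6: 0.479598×0.23193856 + 0.159201×0.49932288 = 0.190730
  M+8: 0.159201×0.23193856 = 0.036925
Scale to base peak (0.366034) = 100: 26.5 : 84.5 : 100.0 : 52.1 : 10.1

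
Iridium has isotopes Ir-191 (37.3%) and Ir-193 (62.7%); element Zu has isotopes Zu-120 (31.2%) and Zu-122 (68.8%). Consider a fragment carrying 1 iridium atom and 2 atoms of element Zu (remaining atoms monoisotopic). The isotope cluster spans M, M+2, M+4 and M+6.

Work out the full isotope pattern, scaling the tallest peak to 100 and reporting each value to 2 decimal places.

8.15 : 49.62 : 100.00 : 66.58

Iridium pattern (n=1): 0.3730 : 0.6270
Element Zu pattern (n=2): 0.097344 : 0.429312 : 0.473344
Convolve the two distributions (both contribute in 2-u steps):
  M: 0.3730×0.097344 = 0.036309
  M+2: 0.3730×0.429312 + 0.6270×0.097344 = 0.221168
  M+4: 0.3730×0.473344 + 0.6270×0.429312 = 0.445736
  M+6: 0.6270×0.473344 = 0.296787
Scale to base peak (0.445736) = 100: 8.15 : 49.62 : 100.00 : 66.58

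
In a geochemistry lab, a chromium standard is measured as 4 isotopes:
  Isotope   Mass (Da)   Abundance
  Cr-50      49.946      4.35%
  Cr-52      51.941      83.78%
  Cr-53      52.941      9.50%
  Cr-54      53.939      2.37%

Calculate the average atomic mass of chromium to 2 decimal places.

52.00 Da

Average mass = Σ (abundance × isotope mass) = 0.0435 × 49.946 + 0.8378 × 51.941 + 0.0950 × 52.941 + 0.0237 × 53.939
= 2.1727 + 43.5162 + 5.0294 + 1.2784 = 51.9967 Da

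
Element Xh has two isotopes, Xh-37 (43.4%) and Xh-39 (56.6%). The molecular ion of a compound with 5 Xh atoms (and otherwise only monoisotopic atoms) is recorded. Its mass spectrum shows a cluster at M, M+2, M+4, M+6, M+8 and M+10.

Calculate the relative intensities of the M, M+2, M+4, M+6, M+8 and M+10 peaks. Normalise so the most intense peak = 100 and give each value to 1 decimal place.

Expanding (0.434 + 0.566)^5:
P(M) = 0.434^5 = 0.015397
P(M+2) = 5 × 0.434^4 × 0.566^1 = 0.100403
P(M+4) = 10 × 0.434^3 × 0.566^2 = 0.261880
P(M+6) = 10 × 0.434^2 × 0.566^3 = 0.341530
P(M+8) = 5 × 0.434^1 × 0.566^4 = 0.222703
P(M+10) = 0.566^5 = 0.058087
The M+6 peak is largest (0.341530); scaling to 100 gives 4.5 : 29.4 : 76.7 : 100.0 : 65.2 : 17.0.

4.5 : 29.4 : 76.7 : 100.0 : 65.2 : 17.0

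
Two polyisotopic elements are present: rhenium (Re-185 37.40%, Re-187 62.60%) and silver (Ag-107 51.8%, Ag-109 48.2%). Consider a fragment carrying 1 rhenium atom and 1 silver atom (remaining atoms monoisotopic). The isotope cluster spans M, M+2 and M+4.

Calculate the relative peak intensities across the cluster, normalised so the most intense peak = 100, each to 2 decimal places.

Rhenium pattern (n=1): 0.3740 : 0.6260
Silver pattern (n=1): 0.5180 : 0.4820
Convolve the two distributions (both contribute in 2-u steps):
  M: 0.3740×0.5180 = 0.193732
  M+2: 0.3740×0.4820 + 0.6260×0.5180 = 0.504536
  M+4: 0.6260×0.4820 = 0.301732
Scale to base peak (0.504536) = 100: 38.40 : 100.00 : 59.80

38.40 : 100.00 : 59.80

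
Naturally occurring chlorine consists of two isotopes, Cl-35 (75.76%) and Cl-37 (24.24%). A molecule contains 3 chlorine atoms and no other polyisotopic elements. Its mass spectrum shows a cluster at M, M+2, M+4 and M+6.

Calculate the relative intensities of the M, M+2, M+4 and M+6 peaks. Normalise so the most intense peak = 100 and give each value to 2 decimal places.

100.00 : 95.99 : 30.71 : 3.28

The 3 Cl atoms are independent, so intensities follow the terms of (0.7576 + 0.2424)^3.
P(M) = 0.7576^3 = 0.434830
P(M+2) = 3 × 0.7576^2 × 0.2424^1 = 0.417382
P(M+4) = 3 × 0.7576^1 × 0.2424^2 = 0.133545
P(M+6) = 0.2424^3 = 0.014243
The M peak is largest (0.434830); scaling to 100 gives 100.00 : 95.99 : 30.71 : 3.28.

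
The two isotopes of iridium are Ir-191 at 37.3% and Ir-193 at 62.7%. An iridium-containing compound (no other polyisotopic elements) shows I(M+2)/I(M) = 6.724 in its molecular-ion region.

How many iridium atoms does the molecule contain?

For n independent Ir atoms, I(M+2)/I(M) = n · (abundance Ir-193) / (abundance Ir-191) = n · 0.627/0.373.
n = 6.724 × 0.373/0.627 = 4.00 ≈ 4

4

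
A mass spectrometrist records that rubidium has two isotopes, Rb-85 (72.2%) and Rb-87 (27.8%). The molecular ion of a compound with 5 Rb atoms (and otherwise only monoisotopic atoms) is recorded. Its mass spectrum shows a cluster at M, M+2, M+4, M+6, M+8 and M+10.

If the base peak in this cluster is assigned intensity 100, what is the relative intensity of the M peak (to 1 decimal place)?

Term probabilities: M 0.1962, M+2 0.3777, M+4 0.2909, M+6 0.1120, M+8 0.0216, M+10 0.0017. Base peak = M+2.
P(M+2) = C(5,1) × 0.722^4 × 0.278^1 = 5 × 0.27173701 × 0.2780 = 0.377714 (base)
P(M) = C(5,0) × 0.722^5 × 0.278^0 = 1 × 0.19619412 × 1.0000 = 0.196194
Relative intensity = 0.196194 / 0.377714 × 100 = 51.9

51.9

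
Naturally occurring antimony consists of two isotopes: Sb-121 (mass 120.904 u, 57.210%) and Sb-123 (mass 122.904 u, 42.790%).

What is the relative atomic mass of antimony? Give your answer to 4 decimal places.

121.7598 u

The abundance-weighted mean is 0.57210 × 120.904 + 0.42790 × 122.904
= 69.16918 + 52.59062 = 121.75980 u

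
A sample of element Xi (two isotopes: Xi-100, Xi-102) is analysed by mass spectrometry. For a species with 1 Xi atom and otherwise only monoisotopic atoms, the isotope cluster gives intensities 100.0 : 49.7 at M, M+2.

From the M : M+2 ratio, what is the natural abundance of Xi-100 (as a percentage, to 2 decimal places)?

66.80%

Write p for the Xi-100 fraction. I(M+2)/I(M) = [C(1,1)·p^0·(1−p)] / p^1 = 1·(1−p)/p = 49.7/100.0 = 0.4970
(1−p)/p = 0.4970/1 = 0.4970  ⇒  p = 1/(1 + 0.4970) = 0.6680
Xi-100: 66.80%, Xi-102: 33.20%.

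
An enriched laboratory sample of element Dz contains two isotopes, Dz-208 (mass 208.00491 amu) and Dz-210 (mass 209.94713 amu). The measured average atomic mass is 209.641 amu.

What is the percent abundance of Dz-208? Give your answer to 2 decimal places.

15.76%

Writing the weighted mean with unknown fraction x of Dz-208:
208.00491·x + 209.94713·(1 − x) = 209.641
(208.00491 − 209.94713)·x = 209.641 − 209.94713
x = -0.30613 / -1.94222 = 0.15762 → 15.76% Dz-208, 84.24% Dz-210.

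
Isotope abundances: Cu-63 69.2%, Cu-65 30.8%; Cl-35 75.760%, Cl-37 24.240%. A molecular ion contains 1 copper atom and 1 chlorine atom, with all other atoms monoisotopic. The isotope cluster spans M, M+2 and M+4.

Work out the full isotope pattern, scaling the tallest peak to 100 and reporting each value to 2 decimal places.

100.00 : 76.50 : 14.24

Copper pattern (n=1): 0.6920 : 0.3080
Chlorine pattern (n=1): 0.7576 : 0.2424
Convolve the two distributions (both contribute in 2-u steps):
  M: 0.6920×0.7576 = 0.524259
  M+2: 0.6920×0.2424 + 0.3080×0.7576 = 0.401082
  M+4: 0.3080×0.2424 = 0.074659
Scale to base peak (0.524259) = 100: 100.00 : 76.50 : 14.24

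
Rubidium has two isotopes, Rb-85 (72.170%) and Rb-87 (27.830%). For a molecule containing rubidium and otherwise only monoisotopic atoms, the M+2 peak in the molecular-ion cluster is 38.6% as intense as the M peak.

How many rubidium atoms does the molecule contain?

1

For n independent Rb atoms, I(M+2)/I(M) = n · (abundance Rb-87) / (abundance Rb-85) = n · 0.27830/0.72170.
n = 0.386 × 0.72170/0.27830 = 1.00 ≈ 1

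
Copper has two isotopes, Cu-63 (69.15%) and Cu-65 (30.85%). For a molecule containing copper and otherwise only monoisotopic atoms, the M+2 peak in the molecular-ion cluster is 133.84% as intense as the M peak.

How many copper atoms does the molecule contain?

For n independent Cu atoms, I(M+2)/I(M) = n · (abundance Cu-65) / (abundance Cu-63) = n · 0.3085/0.6915.
n = 1.3384 × 0.6915/0.3085 = 3.00 ≈ 3

3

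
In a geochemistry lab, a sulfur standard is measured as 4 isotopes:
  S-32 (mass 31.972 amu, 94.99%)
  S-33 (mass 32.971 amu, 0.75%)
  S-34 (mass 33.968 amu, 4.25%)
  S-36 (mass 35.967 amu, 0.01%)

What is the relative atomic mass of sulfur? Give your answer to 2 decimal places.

Ar = Σ fᵢ·mᵢ = 0.9499 × 31.972 + 0.0075 × 32.971 + 0.0425 × 33.968 + 0.0001 × 35.967
= 30.3702 + 0.2473 + 1.4436 + 0.0036 = 32.0647 amu

32.06 amu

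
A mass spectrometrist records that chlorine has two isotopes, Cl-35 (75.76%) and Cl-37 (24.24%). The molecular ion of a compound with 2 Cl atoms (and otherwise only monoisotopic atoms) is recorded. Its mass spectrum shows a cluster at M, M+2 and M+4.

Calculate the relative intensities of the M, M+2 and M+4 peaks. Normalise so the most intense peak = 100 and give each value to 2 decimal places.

100.00 : 63.99 : 10.24

Expanding (0.7576 + 0.2424)^2:
P(M) = 0.7576^2 = 0.573958
P(M+2) = 2 × 0.7576^1 × 0.2424^1 = 0.367284
P(M+4) = 0.2424^2 = 0.058758
The M peak is largest (0.573958); scaling to 100 gives 100.00 : 63.99 : 10.24.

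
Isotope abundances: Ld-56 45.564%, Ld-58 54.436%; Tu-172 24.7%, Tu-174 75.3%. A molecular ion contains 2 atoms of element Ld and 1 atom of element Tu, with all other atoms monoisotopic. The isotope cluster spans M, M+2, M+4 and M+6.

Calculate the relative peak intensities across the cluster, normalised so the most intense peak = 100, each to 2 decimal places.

11.48 : 62.42 : 100.00 : 49.95

Element Ld pattern (n=2): 0.20760781 : 0.49606438 : 0.29632781
Element Tu pattern (n=1): 0.2470 : 0.7530
Convolve the two distributions (both contribute in 2-u steps):
  M: 0.20760781×0.2470 = 0.051279
  M+2: 0.20760781×0.7530 + 0.49606438×0.2470 = 0.278857
  M+4: 0.49606438×0.7530 + 0.29632781×0.2470 = 0.446729
  M+6: 0.29632781×0.7530 = 0.223135
Scale to base peak (0.446729) = 100: 11.48 : 62.42 : 100.00 : 49.95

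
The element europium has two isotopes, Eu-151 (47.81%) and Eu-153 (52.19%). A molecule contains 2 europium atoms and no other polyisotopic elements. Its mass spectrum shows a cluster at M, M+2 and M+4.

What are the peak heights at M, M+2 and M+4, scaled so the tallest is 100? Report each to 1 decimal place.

45.8 : 100.0 : 54.6

Each Eu atom is independently Eu-151 (p = 0.4781) or Eu-153 (q = 0.5219); the cluster is the binomial expansion (p + q)^2.
P(M) = 0.4781^2 = 0.228580
P(M+2) = 2 × 0.4781^1 × 0.5219^1 = 0.499041
P(M+4) = 0.5219^2 = 0.272380
The M+2 peak is largest (0.499041); scaling to 100 gives 45.8 : 100.0 : 54.6.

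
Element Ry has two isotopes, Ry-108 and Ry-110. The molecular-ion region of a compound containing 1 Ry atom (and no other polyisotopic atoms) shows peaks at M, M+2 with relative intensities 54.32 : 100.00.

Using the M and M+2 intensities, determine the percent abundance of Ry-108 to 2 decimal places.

Write p for the Ry-108 fraction. I(M+2)/I(M) = [C(1,1)·p^0·(1−p)] / p^1 = 1·(1−p)/p = 100.00/54.32 = 1.8409
(1−p)/p = 1.8409/1 = 1.8409  ⇒  p = 1/(1 + 1.8409) = 0.3520
Ry-108: 35.20%, Ry-110: 64.80%.

35.20%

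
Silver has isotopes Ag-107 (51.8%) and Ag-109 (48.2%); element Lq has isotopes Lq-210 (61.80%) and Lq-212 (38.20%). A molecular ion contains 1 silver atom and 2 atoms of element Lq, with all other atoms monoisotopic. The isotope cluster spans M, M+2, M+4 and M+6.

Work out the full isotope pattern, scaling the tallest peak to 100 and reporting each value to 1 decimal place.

46.2 : 100.0 : 70.7 : 16.4

Silver pattern (n=1): 0.5180 : 0.4820
Element Lq pattern (n=2): 0.381924 : 0.472152 : 0.145924
Convolve the two distributions (both contribute in 2-u steps):
  M: 0.5180×0.381924 = 0.197837
  M+2: 0.5180×0.472152 + 0.4820×0.381924 = 0.428662
  M+4: 0.5180×0.145924 + 0.4820×0.472152 = 0.303166
  M+6: 0.4820×0.145924 = 0.070335
Scale to base peak (0.428662) = 100: 46.2 : 100.0 : 70.7 : 16.4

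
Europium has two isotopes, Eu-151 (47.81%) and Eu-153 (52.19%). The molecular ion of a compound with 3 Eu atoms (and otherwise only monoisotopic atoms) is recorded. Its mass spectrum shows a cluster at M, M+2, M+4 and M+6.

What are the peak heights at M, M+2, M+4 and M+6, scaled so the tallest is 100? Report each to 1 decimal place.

28.0 : 91.6 : 100.0 : 36.4

Expanding (0.4781 + 0.5219)^3:
P(M) = 0.4781^3 = 0.109284
P(M+2) = 3 × 0.4781^2 × 0.5219^1 = 0.357887
P(M+4) = 3 × 0.4781^1 × 0.5219^2 = 0.390674
P(M+6) = 0.5219^3 = 0.142155
The M+4 peak is largest (0.390674); scaling to 100 gives 28.0 : 91.6 : 100.0 : 36.4.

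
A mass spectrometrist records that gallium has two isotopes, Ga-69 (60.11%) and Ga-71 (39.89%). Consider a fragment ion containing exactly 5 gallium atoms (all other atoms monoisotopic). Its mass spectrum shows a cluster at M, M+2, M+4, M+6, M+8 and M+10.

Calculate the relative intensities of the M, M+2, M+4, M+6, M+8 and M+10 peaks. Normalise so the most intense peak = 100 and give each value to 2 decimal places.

22.71 : 75.34 : 100.00 : 66.36 : 22.02 : 2.92

The 5 Ga atoms are independent, so intensities follow the terms of (0.6011 + 0.3989)^5.
P(M) = 0.6011^5 = 0.078475
P(M+2) = 5 × 0.6011^4 × 0.3989^1 = 0.260388
P(M+4) = 10 × 0.6011^3 × 0.3989^2 = 0.345596
P(M+6) = 10 × 0.6011^2 × 0.3989^3 = 0.229343
P(M+8) = 5 × 0.6011^1 × 0.3989^4 = 0.076098
P(M+10) = 0.3989^5 = 0.010100
The M+4 peak is largest (0.345596); scaling to 100 gives 22.71 : 75.34 : 100.00 : 66.36 : 22.02 : 2.92.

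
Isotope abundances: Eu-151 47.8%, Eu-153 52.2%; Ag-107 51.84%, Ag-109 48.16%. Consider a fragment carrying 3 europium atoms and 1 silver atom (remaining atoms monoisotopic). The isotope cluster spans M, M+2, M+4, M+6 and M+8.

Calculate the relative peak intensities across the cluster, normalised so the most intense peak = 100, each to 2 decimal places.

Europium pattern (n=3): 0.10921535 : 0.35780594 : 0.39074206 : 0.14223665
Silver pattern (n=1): 0.5184 : 0.4816
Convolve the two distributions (both contribute in 2-u steps):
  M: 0.10921535×0.5184 = 0.056617
  M+2: 0.10921535×0.4816 + 0.35780594×0.5184 = 0.238085
  M+4: 0.35780594×0.4816 + 0.39074206×0.5184 = 0.374880
  M+6: 0.39074206×0.4816 + 0.14223665×0.5184 = 0.261917
  M+8: 0.14223665×0.4816 = 0.068501
Scale to base peak (0.374880) = 100: 15.10 : 63.51 : 100.00 : 69.87 : 18.27

15.10 : 63.51 : 100.00 : 69.87 : 18.27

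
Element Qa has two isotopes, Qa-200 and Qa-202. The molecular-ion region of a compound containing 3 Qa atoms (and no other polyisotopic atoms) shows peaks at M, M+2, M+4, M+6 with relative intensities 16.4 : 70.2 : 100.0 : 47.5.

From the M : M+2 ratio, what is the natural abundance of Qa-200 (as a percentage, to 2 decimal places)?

41.21%

Let p = fractional abundance of Qa-200. I(M+2)/I(M) = [C(3,1)·p^2·(1−p)] / p^3 = 3·(1−p)/p = 70.2/16.4 = 4.2805
(1−p)/p = 4.2805/3 = 1.4268  ⇒  p = 1/(1 + 1.4268) = 0.4121
Qa-200: 41.21%, Qa-202: 58.79%.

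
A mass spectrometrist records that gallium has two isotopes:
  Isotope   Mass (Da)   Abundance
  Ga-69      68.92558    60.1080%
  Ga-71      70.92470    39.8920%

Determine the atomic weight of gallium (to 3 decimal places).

69.723 Da

Average mass = Σ (abundance × isotope mass) = 0.601080 × 68.92558 + 0.398920 × 70.92470
= 41.429788 + 28.293281 = 69.723069 Da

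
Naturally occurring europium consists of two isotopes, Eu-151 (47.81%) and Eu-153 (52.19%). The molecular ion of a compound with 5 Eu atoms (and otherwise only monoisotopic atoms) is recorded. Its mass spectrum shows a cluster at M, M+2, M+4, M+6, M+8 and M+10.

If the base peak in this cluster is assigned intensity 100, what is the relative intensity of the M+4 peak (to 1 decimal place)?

91.6

(0.4781 + 0.5219)^5 gives M 0.0250, M+2 0.1363, M+4 0.2977, M+6 0.3249, M+8 0.1774, M+10 0.0387; the largest is M+6.
P(M+6) = C(5,3) × 0.4781^2 × 0.5219^3 = 10 × 0.22857961 × 0.14215492 = 0.324937 (base)
P(M+4) = C(5,2) × 0.4781^3 × 0.5219^2 = 10 × 0.10928391 × 0.27237961 = 0.297667
Relative intensity = 0.297667 / 0.324937 × 100 = 91.6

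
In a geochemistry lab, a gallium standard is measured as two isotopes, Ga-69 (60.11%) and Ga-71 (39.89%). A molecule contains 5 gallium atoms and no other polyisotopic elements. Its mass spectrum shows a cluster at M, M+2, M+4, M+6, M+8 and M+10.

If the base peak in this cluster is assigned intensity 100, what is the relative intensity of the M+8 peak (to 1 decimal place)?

22.0

(0.6011 + 0.3989)^5 gives M 0.0785, M+2 0.2604, M+4 0.3456, M+6 0.2293, M+8 0.0761, M+10 0.0101; the largest is M+4.
P(M+4) = C(5,2) × 0.6011^3 × 0.3989^2 = 10 × 0.21719018 × 0.15912121 = 0.345596 (base)
P(M+8) = C(5,4) × 0.6011^1 × 0.3989^4 = 5 × 0.6011 × 0.02531956 = 0.076098
Relative intensity = 0.076098 / 0.345596 × 100 = 22.0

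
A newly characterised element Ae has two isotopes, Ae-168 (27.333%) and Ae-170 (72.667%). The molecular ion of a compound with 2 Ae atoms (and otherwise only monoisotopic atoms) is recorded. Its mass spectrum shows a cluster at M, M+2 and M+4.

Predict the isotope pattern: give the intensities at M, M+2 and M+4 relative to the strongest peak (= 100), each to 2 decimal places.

Expanding (0.27333 + 0.72667)^2:
P(M) = 0.27333^2 = 0.074709
P(M+2) = 2 × 0.27333^1 × 0.72667^1 = 0.397241
P(M+4) = 0.72667^2 = 0.528049
The M+4 peak is largest (0.528049); scaling to 100 gives 14.15 : 75.23 : 100.00.

14.15 : 75.23 : 100.00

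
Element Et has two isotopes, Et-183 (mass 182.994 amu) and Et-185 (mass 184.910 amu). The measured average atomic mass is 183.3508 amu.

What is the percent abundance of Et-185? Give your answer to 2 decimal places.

Writing the weighted mean with unknown fraction x of Et-183:
182.994·x + 184.910·(1 − x) = 183.3508
(182.994 − 184.910)·x = 183.3508 − 184.910
x = -1.5592 / -1.916 = 0.81378 → 81.38% Et-183, 18.62% Et-185.

18.62%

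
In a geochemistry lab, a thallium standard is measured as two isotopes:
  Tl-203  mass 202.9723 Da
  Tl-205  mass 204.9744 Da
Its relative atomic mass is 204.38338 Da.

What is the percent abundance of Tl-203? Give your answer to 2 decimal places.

29.52%

Writing the weighted mean with unknown fraction x of Tl-203:
202.9723·x + 204.9744·(1 − x) = 204.38338
(202.9723 − 204.9744)·x = 204.38338 − 204.9744
x = -0.59102 / -2.0021 = 0.29520 → 29.52% Tl-203, 70.48% Tl-205.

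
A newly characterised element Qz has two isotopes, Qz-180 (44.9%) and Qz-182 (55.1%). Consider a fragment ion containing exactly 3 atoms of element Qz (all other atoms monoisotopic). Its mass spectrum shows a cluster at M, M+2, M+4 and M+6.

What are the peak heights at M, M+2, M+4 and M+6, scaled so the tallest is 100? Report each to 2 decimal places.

22.13 : 81.49 : 100.00 : 40.91

The 3 Qz atoms are independent, so intensities follow the terms of (0.449 + 0.551)^3.
P(M) = 0.449^3 = 0.090519
P(M+2) = 3 × 0.449^2 × 0.551^1 = 0.333246
P(M+4) = 3 × 0.449^1 × 0.551^2 = 0.408951
P(M+6) = 0.551^3 = 0.167284
The M+4 peak is largest (0.408951); scaling to 100 gives 22.13 : 81.49 : 100.00 : 40.91.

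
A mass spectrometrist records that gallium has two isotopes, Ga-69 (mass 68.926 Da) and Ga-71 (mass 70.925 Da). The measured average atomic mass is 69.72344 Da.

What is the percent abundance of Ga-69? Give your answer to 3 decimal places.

60.108%

Writing the weighted mean with unknown fraction x of Ga-69:
68.926·x + 70.925·(1 − x) = 69.72344
(68.926 − 70.925)·x = 69.72344 − 70.925
x = -1.20156 / -1.999 = 0.60108 → 60.108% Ga-69, 39.892% Ga-71.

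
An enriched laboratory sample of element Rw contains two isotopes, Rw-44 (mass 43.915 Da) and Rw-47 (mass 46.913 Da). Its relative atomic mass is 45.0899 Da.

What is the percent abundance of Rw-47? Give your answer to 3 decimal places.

Let x be the fractional abundance of Rw-44; then Rw-47 has abundance 1 − x.
43.915·x + 46.913·(1 − x) = 45.0899
(43.915 − 46.913)·x = 45.0899 − 46.913
x = -1.8231 / -2.998 = 0.60811 → 60.811% Rw-44, 39.189% Rw-47.

39.189%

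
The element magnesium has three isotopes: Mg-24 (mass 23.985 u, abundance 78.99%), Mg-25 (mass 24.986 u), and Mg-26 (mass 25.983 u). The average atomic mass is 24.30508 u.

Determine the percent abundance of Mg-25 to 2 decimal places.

10.00%

Let x and y be the fractions of Mg-25 and Mg-26. Then x + y = 1 − 0.7899 = 0.2101 and 24.986x + 25.983y = 24.30508 − 0.7899×23.985 = 5.3593285.
Substituting: 24.986x + 25.983(0.2101 − x) = 5.3593285
(24.986 − 25.983)x = -0.0996998  ⇒  x = 0.10000, y = 0.11010
Mg-25: 10.00%, Mg-26: 11.01%.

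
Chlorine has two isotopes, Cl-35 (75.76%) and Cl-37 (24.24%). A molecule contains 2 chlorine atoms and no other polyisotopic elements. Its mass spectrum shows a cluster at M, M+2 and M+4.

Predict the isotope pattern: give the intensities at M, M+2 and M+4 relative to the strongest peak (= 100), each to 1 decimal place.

The 2 Cl atoms are independent, so intensities follow the terms of (0.7576 + 0.2424)^2.
P(M) = 0.7576^2 = 0.573958
P(M+2) = 2 × 0.7576^1 × 0.2424^1 = 0.367284
P(M+4) = 0.2424^2 = 0.058758
The M peak is largest (0.573958); scaling to 100 gives 100.0 : 64.0 : 10.2.

100.0 : 64.0 : 10.2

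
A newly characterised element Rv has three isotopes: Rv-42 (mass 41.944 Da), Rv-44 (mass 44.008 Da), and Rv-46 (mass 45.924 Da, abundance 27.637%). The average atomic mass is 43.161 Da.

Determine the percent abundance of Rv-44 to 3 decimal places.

Let x and y be the fractions of Rv-42 and Rv-44. Then x + y = 1 − 0.27637 = 0.72363 and 41.944x + 44.008y = 43.161 − 0.27637×45.924 = 30.46898412.
Substituting: 41.944x + 44.008(0.72363 − x) = 30.46898412
(41.944 − 44.008)x = -1.37652492  ⇒  x = 0.66692, y = 0.05671
Rv-42: 66.692%, Rv-44: 5.671%.

5.671%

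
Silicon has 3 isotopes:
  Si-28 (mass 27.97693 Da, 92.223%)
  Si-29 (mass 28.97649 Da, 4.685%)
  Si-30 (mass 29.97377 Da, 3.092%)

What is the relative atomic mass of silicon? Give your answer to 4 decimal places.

Weight each isotope mass by its fractional abundance: 0.92223 × 27.97693 + 0.04685 × 28.97649 + 0.03092 × 29.97377
= 25.801164 + 1.357549 + 0.926789 = 28.085502 Da

28.0855 Da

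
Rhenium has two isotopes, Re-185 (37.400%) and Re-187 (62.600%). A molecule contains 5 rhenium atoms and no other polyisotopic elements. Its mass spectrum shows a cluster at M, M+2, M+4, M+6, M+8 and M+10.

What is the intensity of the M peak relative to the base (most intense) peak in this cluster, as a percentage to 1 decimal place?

2.1%

Binomial terms of (0.37400 + 0.62600)^5: M 0.0073, M+2 0.0612, M+4 0.2050, M+6 0.3431, M+8 0.2872, M+10 0.0961 → M+6 is the base peak.
P(M+6) = C(5,3) × 0.37400^2 × 0.62600^3 = 10 × 0.139876 × 0.24531438 = 0.343136 (base)
P(M) = C(5,0) × 0.37400^5 × 0.62600^0 = 1 × 0.00731742 × 1.0000 = 0.007317
Relative intensity = 0.007317 / 0.343136 × 100 = 2.1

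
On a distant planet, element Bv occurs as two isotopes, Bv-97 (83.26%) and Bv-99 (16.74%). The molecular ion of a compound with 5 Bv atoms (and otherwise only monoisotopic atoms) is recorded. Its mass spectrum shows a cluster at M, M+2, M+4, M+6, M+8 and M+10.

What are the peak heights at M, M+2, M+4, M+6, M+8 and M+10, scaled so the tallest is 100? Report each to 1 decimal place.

The 5 Bv atoms are independent, so intensities follow the terms of (0.8326 + 0.1674)^5.
P(M) = 0.8326^5 = 0.400112
P(M+2) = 5 × 0.8326^4 × 0.1674^1 = 0.402227
P(M+4) = 10 × 0.8326^3 × 0.1674^2 = 0.161741
P(M+6) = 10 × 0.8326^2 × 0.1674^3 = 0.032519
P(M+8) = 5 × 0.8326^1 × 0.1674^4 = 0.003269
P(M+10) = 0.1674^5 = 0.000131
The M+2 peak is largest (0.402227); scaling to 100 gives 99.5 : 100.0 : 40.2 : 8.1 : 0.8 : 0.0.

99.5 : 100.0 : 40.2 : 8.1 : 0.8 : 0.0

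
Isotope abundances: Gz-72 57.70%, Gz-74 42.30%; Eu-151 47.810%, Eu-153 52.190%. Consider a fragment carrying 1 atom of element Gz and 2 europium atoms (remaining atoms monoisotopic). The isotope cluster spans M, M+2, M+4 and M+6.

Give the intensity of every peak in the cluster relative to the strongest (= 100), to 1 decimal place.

Element Gz pattern (n=1): 0.5770 : 0.4230
Europium pattern (n=2): 0.22857961 : 0.49904078 : 0.27237961
Convolve the two distributions (both contribute in 2-u steps):
  M: 0.5770×0.22857961 = 0.131890
  M+2: 0.5770×0.49904078 + 0.4230×0.22857961 = 0.384636
  M+4: 0.5770×0.27237961 + 0.4230×0.49904078 = 0.368257
  M+6: 0.4230×0.27237961 = 0.115217
Scale to base peak (0.384636) = 100: 34.3 : 100.0 : 95.7 : 30.0

34.3 : 100.0 : 95.7 : 30.0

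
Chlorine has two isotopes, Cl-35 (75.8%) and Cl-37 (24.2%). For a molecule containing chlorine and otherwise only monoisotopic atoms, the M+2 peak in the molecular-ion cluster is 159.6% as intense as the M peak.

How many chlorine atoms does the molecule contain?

5

With n Cl atoms, P(M+2)/P(M) = C(n,1)·p^(n−1)q / p^n = n·q/p = n · 0.242/0.758.
n = 1.596 × 0.758/0.242 = 5.00 ≈ 5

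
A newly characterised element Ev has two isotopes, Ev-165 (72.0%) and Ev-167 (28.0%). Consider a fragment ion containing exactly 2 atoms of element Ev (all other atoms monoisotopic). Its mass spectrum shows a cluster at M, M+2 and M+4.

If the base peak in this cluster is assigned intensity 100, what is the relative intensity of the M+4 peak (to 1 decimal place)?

(0.720 + 0.280)^2 gives M 0.5184, M+2 0.4032, M+4 0.0784; the largest is M.
P(M) = C(2,0) × 0.720^2 × 0.280^0 = 1 × 0.5184 × 1.0000 = 0.518400 (base)
P(M+4) = C(2,2) × 0.720^0 × 0.280^2 = 1 × 1.0000 × 0.0784 = 0.078400
Relative intensity = 0.078400 / 0.518400 × 100 = 15.1

15.1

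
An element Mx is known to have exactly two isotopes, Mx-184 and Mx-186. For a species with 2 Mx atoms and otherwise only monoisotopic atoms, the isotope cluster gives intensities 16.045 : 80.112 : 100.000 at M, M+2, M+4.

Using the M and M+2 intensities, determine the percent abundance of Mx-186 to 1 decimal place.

71.4%

Write p for the Mx-184 fraction. I(M+2)/I(M) = [C(2,1)·p^1·(1−p)] / p^2 = 2·(1−p)/p = 80.112/16.045 = 4.9930
(1−p)/p = 4.9930/2 = 2.4965  ⇒  p = 1/(1 + 2.4965) = 0.2860
Mx-184: 28.6%, Mx-186: 71.4%.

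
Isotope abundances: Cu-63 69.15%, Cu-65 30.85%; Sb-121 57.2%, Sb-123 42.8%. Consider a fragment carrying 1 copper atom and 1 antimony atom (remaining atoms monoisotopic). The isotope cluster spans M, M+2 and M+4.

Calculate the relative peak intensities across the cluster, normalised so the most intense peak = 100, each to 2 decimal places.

83.73 : 100.00 : 27.95

Copper pattern (n=1): 0.6915 : 0.3085
Antimony pattern (n=1): 0.5720 : 0.4280
Convolve the two distributions (both contribute in 2-u steps):
  M: 0.6915×0.5720 = 0.395538
  M+2: 0.6915×0.4280 + 0.3085×0.5720 = 0.472424
  M+4: 0.3085×0.4280 = 0.132038
Scale to base peak (0.472424) = 100: 83.73 : 100.00 : 27.95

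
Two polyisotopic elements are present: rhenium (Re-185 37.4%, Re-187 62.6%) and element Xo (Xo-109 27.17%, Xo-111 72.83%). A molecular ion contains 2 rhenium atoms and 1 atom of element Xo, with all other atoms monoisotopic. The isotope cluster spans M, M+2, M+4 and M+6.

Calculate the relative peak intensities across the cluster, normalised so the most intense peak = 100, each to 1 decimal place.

8.5 : 51.2 : 100.0 : 63.8

Rhenium pattern (n=2): 0.139876 : 0.468248 : 0.391876
Element Xo pattern (n=1): 0.2717 : 0.7283
Convolve the two distributions (both contribute in 2-u steps):
  M: 0.139876×0.2717 = 0.038004
  M+2: 0.139876×0.7283 + 0.468248×0.2717 = 0.229095
  M+4: 0.468248×0.7283 + 0.391876×0.2717 = 0.447498
  M+6: 0.391876×0.7283 = 0.285403
Scale to base peak (0.447498) = 100: 8.5 : 51.2 : 100.0 : 63.8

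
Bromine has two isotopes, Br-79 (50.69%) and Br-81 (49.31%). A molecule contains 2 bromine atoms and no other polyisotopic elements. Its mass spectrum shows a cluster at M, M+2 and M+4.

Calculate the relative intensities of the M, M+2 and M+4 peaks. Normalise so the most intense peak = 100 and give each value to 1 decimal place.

51.4 : 100.0 : 48.6

Each Br atom is independently Br-79 (p = 0.5069) or Br-81 (q = 0.4931); the cluster is the binomial expansion (p + q)^2.
P(M) = 0.5069^2 = 0.256948
P(M+2) = 2 × 0.5069^1 × 0.4931^1 = 0.499905
P(M+4) = 0.4931^2 = 0.243148
The M+2 peak is largest (0.499905); scaling to 100 gives 51.4 : 100.0 : 48.6.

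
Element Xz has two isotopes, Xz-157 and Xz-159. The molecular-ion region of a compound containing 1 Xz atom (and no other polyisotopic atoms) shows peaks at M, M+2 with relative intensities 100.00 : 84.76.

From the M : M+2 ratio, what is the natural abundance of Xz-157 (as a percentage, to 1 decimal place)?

54.1%

Write p for the Xz-157 fraction. I(M+2)/I(M) = [C(1,1)·p^0·(1−p)] / p^1 = 1·(1−p)/p = 84.76/100.00 = 0.8476
(1−p)/p = 0.8476/1 = 0.8476  ⇒  p = 1/(1 + 0.8476) = 0.5412
Xz-157: 54.1%, Xz-159: 45.9%.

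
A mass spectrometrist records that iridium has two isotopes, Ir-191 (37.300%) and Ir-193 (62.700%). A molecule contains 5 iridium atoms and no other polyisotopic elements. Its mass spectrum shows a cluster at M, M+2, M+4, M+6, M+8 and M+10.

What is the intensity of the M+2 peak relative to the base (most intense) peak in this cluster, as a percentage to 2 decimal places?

Binomial terms of (0.37300 + 0.62700)^5: M 0.0072, M+2 0.0607, M+4 0.2040, M+6 0.3429, M+8 0.2882, M+10 0.0969 → M+6 is the base peak.
P(M+6) = C(5,3) × 0.37300^2 × 0.62700^3 = 10 × 0.139129 × 0.24649188 = 0.342942 (base)
P(M+2) = C(5,1) × 0.37300^4 × 0.62700^1 = 5 × 0.01935688 × 0.6270 = 0.060684
Relative intensity = 0.060684 / 0.342942 × 100 = 17.70

17.70%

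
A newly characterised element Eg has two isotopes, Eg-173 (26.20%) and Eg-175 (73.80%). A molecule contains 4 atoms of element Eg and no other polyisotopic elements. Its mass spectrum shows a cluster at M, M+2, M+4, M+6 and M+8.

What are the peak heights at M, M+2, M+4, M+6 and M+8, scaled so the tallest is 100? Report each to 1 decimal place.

1.1 : 12.6 : 53.3 : 100.0 : 70.4

Expanding (0.2620 + 0.7380)^4:
P(M) = 0.2620^4 = 0.004712
P(M+2) = 4 × 0.2620^3 × 0.7380^1 = 0.053091
P(M+4) = 6 × 0.2620^2 × 0.7380^2 = 0.224319
P(M+6) = 4 × 0.2620^1 × 0.7380^3 = 0.421241
P(M+8) = 0.7380^4 = 0.296637
The M+6 peak is largest (0.421241); scaling to 100 gives 1.1 : 12.6 : 53.3 : 100.0 : 70.4.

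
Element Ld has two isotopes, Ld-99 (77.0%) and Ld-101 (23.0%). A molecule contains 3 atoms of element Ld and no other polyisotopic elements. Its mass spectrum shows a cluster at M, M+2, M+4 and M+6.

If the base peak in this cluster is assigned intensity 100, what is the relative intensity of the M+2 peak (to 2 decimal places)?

89.61

(0.770 + 0.230)^3 gives M 0.4565, M+2 0.4091, M+4 0.1222, M+6 0.0122; the largest is M.
P(M) = C(3,0) × 0.770^3 × 0.230^0 = 1 × 0.456533 × 1.0000 = 0.456533 (base)
P(M+2) = C(3,1) × 0.770^2 × 0.230^1 = 3 × 0.5929 × 0.2300 = 0.409101
Relative intensity = 0.409101 / 0.456533 × 100 = 89.61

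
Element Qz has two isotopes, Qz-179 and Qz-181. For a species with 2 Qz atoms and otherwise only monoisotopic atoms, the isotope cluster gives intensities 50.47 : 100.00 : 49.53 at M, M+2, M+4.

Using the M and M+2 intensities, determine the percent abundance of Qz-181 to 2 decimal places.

49.77%

If p is the fraction of Qz that is Qz-179, then I(M+2)/I(M) = [C(2,1)·p^1·(1−p)] / p^2 = 2·(1−p)/p = 100.00/50.47 = 1.9814
(1−p)/p = 1.9814/2 = 0.9907  ⇒  p = 1/(1 + 0.9907) = 0.5023
Qz-179: 50.23%, Qz-181: 49.77%.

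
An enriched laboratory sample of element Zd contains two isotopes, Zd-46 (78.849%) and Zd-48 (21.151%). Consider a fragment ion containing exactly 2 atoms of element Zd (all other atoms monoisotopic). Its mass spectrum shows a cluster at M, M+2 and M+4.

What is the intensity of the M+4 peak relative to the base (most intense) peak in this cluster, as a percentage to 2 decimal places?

7.20%

Binomial terms of (0.78849 + 0.21151)^2: M 0.6217, M+2 0.3335, M+4 0.0447 → M is the base peak.
P(M) = C(2,0) × 0.78849^2 × 0.21151^0 = 1 × 0.62171648 × 1.0000 = 0.621716 (base)
P(M+4) = C(2,2) × 0.78849^0 × 0.21151^2 = 1 × 1.0000 × 0.04473648 = 0.044736
Relative intensity = 0.044736 / 0.621716 × 100 = 7.20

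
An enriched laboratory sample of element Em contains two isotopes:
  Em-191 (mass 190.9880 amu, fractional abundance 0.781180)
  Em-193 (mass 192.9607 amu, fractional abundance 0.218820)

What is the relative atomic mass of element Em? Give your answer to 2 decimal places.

191.42 amu

Ar = Σ fᵢ·mᵢ = 0.781180 × 190.9880 + 0.218820 × 192.9607
= 149.19601 + 42.22366 = 191.41967 amu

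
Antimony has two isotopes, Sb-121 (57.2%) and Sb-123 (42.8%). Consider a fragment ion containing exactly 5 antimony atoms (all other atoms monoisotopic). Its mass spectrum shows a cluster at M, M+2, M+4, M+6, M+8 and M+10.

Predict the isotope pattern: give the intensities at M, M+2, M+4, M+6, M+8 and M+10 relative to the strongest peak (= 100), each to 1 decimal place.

The 5 Sb atoms are independent, so intensities follow the terms of (0.572 + 0.428)^5.
P(M) = 0.572^5 = 0.061232
P(M+2) = 5 × 0.572^4 × 0.428^1 = 0.229086
P(M+4) = 10 × 0.572^3 × 0.428^2 = 0.342827
P(M+6) = 10 × 0.572^2 × 0.428^3 = 0.256521
P(M+8) = 5 × 0.572^1 × 0.428^4 = 0.095971
P(M+10) = 0.428^5 = 0.014362
The M+4 peak is largest (0.342827); scaling to 100 gives 17.9 : 66.8 : 100.0 : 74.8 : 28.0 : 4.2.

17.9 : 66.8 : 100.0 : 74.8 : 28.0 : 4.2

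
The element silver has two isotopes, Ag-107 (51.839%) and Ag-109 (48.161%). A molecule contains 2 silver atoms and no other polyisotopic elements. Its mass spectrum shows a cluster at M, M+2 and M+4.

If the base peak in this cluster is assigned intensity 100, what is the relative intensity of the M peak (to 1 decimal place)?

53.8

Term probabilities: M 0.2687, M+2 0.4993, M+4 0.2319. Base peak = M+2.
P(M+2) = C(2,1) × 0.51839^1 × 0.48161^1 = 2 × 0.51839 × 0.48161 = 0.499324 (base)
P(M) = C(2,0) × 0.51839^2 × 0.48161^0 = 1 × 0.26872819 × 1.0000 = 0.268728
Relative intensity = 0.268728 / 0.499324 × 100 = 53.8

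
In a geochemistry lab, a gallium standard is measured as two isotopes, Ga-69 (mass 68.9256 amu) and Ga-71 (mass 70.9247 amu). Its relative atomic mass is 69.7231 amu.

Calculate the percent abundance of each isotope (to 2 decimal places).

Ga-69: 60.11%, Ga-71: 39.89%

Let x be the fractional abundance of Ga-69; then Ga-71 has abundance 1 − x.
68.9256·x + 70.9247·(1 − x) = 69.7231
(68.9256 − 70.9247)·x = 69.7231 − 70.9247
x = -1.2016 / -1.9991 = 0.60107 → 60.11% Ga-69, 39.89% Ga-71.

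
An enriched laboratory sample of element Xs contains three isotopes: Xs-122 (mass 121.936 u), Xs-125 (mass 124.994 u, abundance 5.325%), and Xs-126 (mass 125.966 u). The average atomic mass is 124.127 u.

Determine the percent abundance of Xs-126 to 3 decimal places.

50.327%

Let x and y be the fractions of Xs-122 and Xs-126. Then x + y = 1 − 0.05325 = 0.94675 and 121.936x + 125.966y = 124.127 − 0.05325×124.994 = 117.4710695.
Substituting: 121.936x + 125.966(0.94675 − x) = 117.4710695
(121.936 − 125.966)x = -1.787241  ⇒  x = 0.44348, y = 0.50327
Xs-122: 44.348%, Xs-126: 50.327%.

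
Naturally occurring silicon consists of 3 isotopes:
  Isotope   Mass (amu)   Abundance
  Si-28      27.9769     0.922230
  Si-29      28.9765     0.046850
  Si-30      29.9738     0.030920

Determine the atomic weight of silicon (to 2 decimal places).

28.09 amu

Ar = Σ fᵢ·mᵢ = 0.922230 × 27.9769 + 0.046850 × 28.9765 + 0.030920 × 29.9738
= 25.80114 + 1.35755 + 0.92679 = 28.08548 amu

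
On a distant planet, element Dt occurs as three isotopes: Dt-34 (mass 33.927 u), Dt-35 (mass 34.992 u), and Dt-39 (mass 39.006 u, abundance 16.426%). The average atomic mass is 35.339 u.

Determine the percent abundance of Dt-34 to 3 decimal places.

The remaining 83.574% is split between Dt-34 (fraction x) and Dt-35 (fraction 0.83574 − x).
Substituting: 33.927x + 34.992(0.83574 − x) = 28.93187444
(33.927 − 34.992)x = -0.31233964  ⇒  x = 0.29328, y = 0.54246
Dt-34: 29.328%, Dt-35: 54.246%.

29.328%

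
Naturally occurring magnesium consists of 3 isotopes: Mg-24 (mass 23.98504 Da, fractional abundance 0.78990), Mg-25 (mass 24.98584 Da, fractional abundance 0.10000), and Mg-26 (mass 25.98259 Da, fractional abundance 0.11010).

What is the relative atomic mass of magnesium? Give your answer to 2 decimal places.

24.31 Da

Ar = Σ fᵢ·mᵢ = 0.78990 × 23.98504 + 0.10000 × 24.98584 + 0.11010 × 25.98259
= 18.945783 + 2.498584 + 2.860683 = 24.305050 Da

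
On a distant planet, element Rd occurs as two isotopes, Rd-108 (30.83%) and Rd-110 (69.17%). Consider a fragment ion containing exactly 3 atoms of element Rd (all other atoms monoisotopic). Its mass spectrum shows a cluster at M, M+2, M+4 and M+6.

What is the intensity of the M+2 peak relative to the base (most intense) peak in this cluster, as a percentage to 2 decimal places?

44.57%

Binomial terms of (0.3083 + 0.6917)^3: M 0.0293, M+2 0.1972, M+4 0.4425, M+6 0.3309 → M+4 is the base peak.
P(M+4) = C(3,2) × 0.3083^1 × 0.6917^2 = 3 × 0.3083 × 0.47844889 = 0.442517 (base)
P(M+2) = C(3,1) × 0.3083^2 × 0.6917^1 = 3 × 0.09504889 × 0.6917 = 0.197236
Relative intensity = 0.197236 / 0.442517 × 100 = 44.57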